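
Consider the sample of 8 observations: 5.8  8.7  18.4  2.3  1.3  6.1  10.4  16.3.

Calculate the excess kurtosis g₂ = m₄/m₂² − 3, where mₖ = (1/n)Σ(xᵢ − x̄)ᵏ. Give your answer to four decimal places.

-1.0622

x̄ = 8.6625
Σ(xᵢ − x̄)² = 265.6188 ⇒ m₂ = 33.20234
Σ(xᵢ − x̄)⁴ = 17089.6283 ⇒ m₄ = 2136.20353
m₂² = 1102.39563
g₂ = m₄/m₂² − 3 = 1.93778 − 3 ≈ -1.0622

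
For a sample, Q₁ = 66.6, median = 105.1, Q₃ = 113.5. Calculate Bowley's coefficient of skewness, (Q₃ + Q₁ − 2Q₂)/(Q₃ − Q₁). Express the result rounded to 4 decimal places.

-0.6418

numerator: Q₃ + Q₁ − 2Q₂ = 113.5 + 66.6 − 2×105.1 = -30.1000
denominator: Q₃ − Q₁ = 113.5 − 66.6 = 46.9000
Bowley skewness = -30.1000 / 46.9000 ≈ -0.6418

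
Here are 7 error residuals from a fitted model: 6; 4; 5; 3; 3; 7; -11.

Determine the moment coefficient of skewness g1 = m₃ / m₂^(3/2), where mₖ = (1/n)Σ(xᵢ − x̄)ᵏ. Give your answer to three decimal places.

x̄ = (6 + 4 + 5 + 3 + 3 + 7 - 11) / 7 = 2.4286
deviations (xᵢ − x̄): 3.5714, 1.5714, 2.5714, 0.5714, 0.5714, 4.5714, -13.4286
Σ(xᵢ − x̄)² = 223.7143 ⇒ m₂ = 223.7143/7 = 31.95918
Σ(xᵢ − x̄)³ = -2259.1837 ⇒ m₃ = -2259.1837/7 = -322.74052
m₂^(3/2) = 31.95918^(1.5) = 180.67311
g1 = m₃ / m₂^(3/2) = -322.74052 / 180.67311 ≈ -1.786

-1.786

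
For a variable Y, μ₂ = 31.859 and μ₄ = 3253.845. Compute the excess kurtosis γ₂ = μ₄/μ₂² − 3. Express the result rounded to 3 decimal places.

μ₂² = 31.859² = 1014.99588
μ₄/μ₂² = 3253.845 / 1014.99588 = 3.20577
γ₂ = 3.20577 − 3 ≈ 0.206

0.206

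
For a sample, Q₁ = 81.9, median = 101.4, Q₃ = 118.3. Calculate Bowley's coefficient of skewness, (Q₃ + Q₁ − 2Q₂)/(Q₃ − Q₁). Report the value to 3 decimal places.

numerator: Q₃ + Q₁ − 2Q₂ = 118.3 + 81.9 − 2×101.4 = -2.6000
denominator: Q₃ − Q₁ = 118.3 − 81.9 = 36.4000
Bowley skewness = -2.6000 / 36.4000 ≈ -0.071

-0.071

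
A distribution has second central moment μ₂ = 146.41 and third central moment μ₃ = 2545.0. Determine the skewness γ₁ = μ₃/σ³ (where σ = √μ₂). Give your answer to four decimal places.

σ = √μ₂ = √146.41 = 12.10000
σ³ = μ₂^(3/2) = 1771.56100
γ₁ = μ₃/σ³ = 2545.0 / 1771.56100 ≈ 1.4366

1.4366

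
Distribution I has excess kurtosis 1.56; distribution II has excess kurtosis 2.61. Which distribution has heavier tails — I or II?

Higher excess kurtosis ⇒ heavier tails relative to the normal distribution.
1.56 vs 2.61: the larger is 2.61, so II has heavier tails.

II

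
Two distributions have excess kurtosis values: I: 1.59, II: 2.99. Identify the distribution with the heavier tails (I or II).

II

Higher excess kurtosis ⇒ heavier tails relative to the normal distribution.
1.59 vs 2.99: the larger is 2.99, so II has heavier tails.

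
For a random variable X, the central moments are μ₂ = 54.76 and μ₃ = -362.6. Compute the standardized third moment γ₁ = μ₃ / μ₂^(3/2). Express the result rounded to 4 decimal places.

σ = √μ₂ = √54.76 = 7.40000
σ³ = μ₂^(3/2) = 405.22400
γ₁ = μ₃/σ³ = -362.6 / 405.22400 ≈ -0.8948

-0.8948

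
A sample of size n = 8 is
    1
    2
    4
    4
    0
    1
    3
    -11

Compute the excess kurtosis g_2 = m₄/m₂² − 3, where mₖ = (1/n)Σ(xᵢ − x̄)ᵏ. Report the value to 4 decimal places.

2.1777

x̄ = 0.5000
Σ(xᵢ − x̄)² = 166.0000 ⇒ m₂ = 20.75000
Σ(xᵢ − x̄)⁴ = 17834.5000 ⇒ m₄ = 2229.31250
m₂² = 430.56250
g_2 = m₄/m₂² − 3 = 5.17767 − 3 ≈ 2.1777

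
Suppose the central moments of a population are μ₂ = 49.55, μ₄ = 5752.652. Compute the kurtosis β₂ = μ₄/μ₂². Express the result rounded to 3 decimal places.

2.343

μ₂² = 49.55² = 2455.20250
μ₄/μ₂² = 5752.652 / 2455.20250 = 2.34305
β₂ ≈ 2.343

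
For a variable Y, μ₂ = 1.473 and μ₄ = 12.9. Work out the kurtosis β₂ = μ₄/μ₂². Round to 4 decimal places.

μ₂² = 1.473² = 2.16973
μ₄/μ₂² = 12.9 / 2.16973 = 5.94544
β₂ ≈ 5.9454

5.9454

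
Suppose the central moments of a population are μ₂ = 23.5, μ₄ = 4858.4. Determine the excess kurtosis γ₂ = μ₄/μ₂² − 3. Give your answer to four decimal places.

5.7975

μ₂² = 23.5² = 552.25000
μ₄/μ₂² = 4858.4 / 552.25000 = 8.79746
γ₂ = 8.79746 − 3 ≈ 5.7975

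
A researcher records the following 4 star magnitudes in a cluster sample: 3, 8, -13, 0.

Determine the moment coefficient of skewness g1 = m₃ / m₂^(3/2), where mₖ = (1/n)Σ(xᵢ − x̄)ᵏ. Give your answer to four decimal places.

x̄ = (3 + 8 - 13 + 0) / 4 = -0.5000
deviations (xᵢ − x̄): 3.5000, 8.5000, -12.5000, 0.5000
Σ(xᵢ − x̄)² = 241.0000 ⇒ m₂ = 241.0000/4 = 60.25000
Σ(xᵢ − x̄)³ = -1296.0000 ⇒ m₃ = -1296.0000/4 = -324.00000
m₂^(3/2) = 60.25000^(1.5) = 467.66576
g1 = m₃ / m₂^(3/2) = -324.00000 / 467.66576 ≈ -0.6928

-0.6928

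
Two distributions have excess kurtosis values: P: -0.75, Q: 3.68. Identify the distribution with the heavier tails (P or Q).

Higher excess kurtosis ⇒ heavier tails relative to the normal distribution.
-0.75 vs 3.68: the larger is 3.68, so Q has heavier tails. (Q is leptokurtic — heavier-than-normal tails; the other is platykurtic.)

Q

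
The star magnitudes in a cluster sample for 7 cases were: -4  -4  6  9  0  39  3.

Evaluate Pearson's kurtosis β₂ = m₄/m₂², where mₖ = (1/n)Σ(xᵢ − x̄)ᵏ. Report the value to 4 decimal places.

x̄ = 7.0000
Σ(xᵢ − x̄)² = 1336.0000 ⇒ m₂ = 190.85714
Σ(xᵢ − x̄)⁴ = 1080532.0000 ⇒ m₄ = 154361.71429
m₂² = 36426.44898
β₂ = m₄/m₂² = 154361.71429 / 36426.44898 ≈ 4.2376

4.2376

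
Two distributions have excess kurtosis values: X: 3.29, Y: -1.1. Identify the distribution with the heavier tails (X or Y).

X

Higher excess kurtosis ⇒ heavier tails relative to the normal distribution.
3.29 vs -1.1: the larger is 3.29, so X has heavier tails. (X is leptokurtic — heavier-than-normal tails; the other is platykurtic.)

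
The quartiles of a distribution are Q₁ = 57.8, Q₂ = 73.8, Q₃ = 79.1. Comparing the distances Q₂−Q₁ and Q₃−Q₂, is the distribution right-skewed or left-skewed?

left-skewed

Q₂ − Q₁ = 16.0;  Q₃ − Q₂ = 5.3
Q₂ − Q₁ > Q₃ − Q₂ ⇒ the lower half is more spread out ⇒ left-skewed.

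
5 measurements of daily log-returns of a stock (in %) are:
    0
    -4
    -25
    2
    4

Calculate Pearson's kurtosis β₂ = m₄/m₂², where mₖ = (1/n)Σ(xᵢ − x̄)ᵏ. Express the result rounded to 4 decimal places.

x̄ = -4.6000
Σ(xᵢ − x̄)² = 555.2000 ⇒ m₂ = 111.04000
Σ(xᵢ − x̄)⁴ = 181004.5760 ⇒ m₄ = 36200.91520
m₂² = 12329.88160
β₂ = m₄/m₂² = 36200.91520 / 12329.88160 ≈ 2.9360

2.9360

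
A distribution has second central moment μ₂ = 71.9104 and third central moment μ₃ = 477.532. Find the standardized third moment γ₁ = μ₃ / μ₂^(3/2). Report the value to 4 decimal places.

σ = √μ₂ = √71.9104 = 8.48000
σ³ = μ₂^(3/2) = 609.80019
γ₁ = μ₃/σ³ = 477.532 / 609.80019 ≈ 0.7831

0.7831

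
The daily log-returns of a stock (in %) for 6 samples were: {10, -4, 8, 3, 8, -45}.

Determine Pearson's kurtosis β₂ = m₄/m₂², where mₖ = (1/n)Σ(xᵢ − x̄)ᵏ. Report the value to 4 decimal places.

3.7795

x̄ = -3.3333
Σ(xᵢ − x̄)² = 2211.3333 ⇒ m₂ = 368.55556
Σ(xᵢ − x̄)⁴ = 3080291.7778 ⇒ m₄ = 513381.96296
m₂² = 135833.19753
β₂ = m₄/m₂² = 513381.96296 / 135833.19753 ≈ 3.7795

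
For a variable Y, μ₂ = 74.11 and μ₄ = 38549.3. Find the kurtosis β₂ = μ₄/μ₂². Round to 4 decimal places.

7.0188

μ₂² = 74.11² = 5492.29210
μ₄/μ₂² = 38549.3 / 5492.29210 = 7.01880
β₂ ≈ 7.0188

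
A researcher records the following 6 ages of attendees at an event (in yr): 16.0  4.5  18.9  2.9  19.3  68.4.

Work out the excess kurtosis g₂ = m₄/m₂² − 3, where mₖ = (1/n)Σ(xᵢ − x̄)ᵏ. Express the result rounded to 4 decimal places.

x̄ = 21.6667
Σ(xᵢ − x̄)² = 2876.2533 ⇒ m₂ = 479.37556
Σ(xᵢ − x̄)⁴ = 4981877.5462 ⇒ m₄ = 830312.92436
m₂² = 229800.92326
g₂ = m₄/m₂² − 3 = 3.61318 − 3 ≈ 0.6132

0.6132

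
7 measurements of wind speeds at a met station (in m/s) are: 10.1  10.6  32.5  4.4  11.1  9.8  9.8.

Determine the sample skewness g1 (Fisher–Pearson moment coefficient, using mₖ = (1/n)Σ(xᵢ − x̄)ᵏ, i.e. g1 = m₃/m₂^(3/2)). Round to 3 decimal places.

x̄ = (10.1 + 10.6 + 32.5 + 4.4 + 11.1 + 9.8 + 9.8) / 7 = 12.6143
deviations (xᵢ − x̄): -2.5143, -2.0143, 19.8857, -8.2143, -1.5143, -2.8143, -2.8143
Σ(xᵢ − x̄)² = 491.4286 ⇒ m₂ = 491.4286/7 = 70.20408
Σ(xᵢ − x̄)³ = 7237.2658 ⇒ m₃ = 7237.2658/7 = 1033.89511
m₂^(3/2) = 70.20408^(1.5) = 588.22509
g1 = m₃ / m₂^(3/2) = 1033.89511 / 588.22509 ≈ 1.758

1.758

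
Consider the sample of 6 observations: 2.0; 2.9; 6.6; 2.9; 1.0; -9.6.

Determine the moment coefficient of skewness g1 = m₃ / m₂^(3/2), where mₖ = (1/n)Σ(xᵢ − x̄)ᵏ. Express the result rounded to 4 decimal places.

x̄ = (2.0 + 2.9 + 6.6 + 2.9 + 1.0 - 9.6) / 6 = 0.9667
deviations (xᵢ − x̄): 1.0333, 1.9333, 5.6333, 1.9333, 0.0333, -10.5667
Σ(xᵢ − x̄)² = 151.9333 ⇒ m₂ = 151.9333/6 = 25.32222
Σ(xᵢ − x̄)³ = -985.4884 ⇒ m₃ = -985.4884/6 = -164.24807
m₂^(3/2) = 25.32222^(1.5) = 127.42444
g1 = m₃ / m₂^(3/2) = -164.24807 / 127.42444 ≈ -1.2890

-1.2890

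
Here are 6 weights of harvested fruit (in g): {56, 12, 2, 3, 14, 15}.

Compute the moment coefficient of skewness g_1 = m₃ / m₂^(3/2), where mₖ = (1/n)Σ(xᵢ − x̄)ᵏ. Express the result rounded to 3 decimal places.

x̄ = (56 + 12 + 2 + 3 + 14 + 15) / 6 = 17.0000
deviations (xᵢ − x̄): 39.0000, -5.0000, -15.0000, -14.0000, -3.0000, -2.0000
Σ(xᵢ − x̄)² = 1980.0000 ⇒ m₂ = 1980.0000/6 = 330.00000
Σ(xᵢ − x̄)³ = 53040.0000 ⇒ m₃ = 53040.0000/6 = 8840.00000
m₂^(3/2) = 330.00000^(1.5) = 5994.74770
g_1 = m₃ / m₂^(3/2) = 8840.00000 / 5994.74770 ≈ 1.475

1.475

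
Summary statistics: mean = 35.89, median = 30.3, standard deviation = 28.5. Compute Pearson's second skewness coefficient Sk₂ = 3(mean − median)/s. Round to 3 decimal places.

0.588

Sk₂ = 3(35.89 − 30.3) / 28.5 = 3 × 5.5900 / 28.5
    = 16.7700 / 28.5 ≈ 0.588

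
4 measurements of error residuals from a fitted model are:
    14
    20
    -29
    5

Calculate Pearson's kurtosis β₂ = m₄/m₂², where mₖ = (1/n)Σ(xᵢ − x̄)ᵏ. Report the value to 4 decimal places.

x̄ = 2.5000
Σ(xᵢ − x̄)² = 1437.0000 ⇒ m₂ = 359.25000
Σ(xᵢ − x̄)⁴ = 1095878.2500 ⇒ m₄ = 273969.56250
m₂² = 129060.56250
β₂ = m₄/m₂² = 273969.56250 / 129060.56250 ≈ 2.1228

2.1228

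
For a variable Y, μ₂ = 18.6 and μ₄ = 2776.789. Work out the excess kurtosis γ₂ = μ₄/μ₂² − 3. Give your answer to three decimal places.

5.026

μ₂² = 18.6² = 345.96000
μ₄/μ₂² = 2776.789 / 345.96000 = 8.02633
γ₂ = 8.02633 − 3 ≈ 5.026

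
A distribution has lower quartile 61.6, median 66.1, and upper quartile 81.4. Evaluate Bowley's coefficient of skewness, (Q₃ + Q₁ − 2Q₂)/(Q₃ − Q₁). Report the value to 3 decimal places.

numerator: Q₃ + Q₁ − 2Q₂ = 81.4 + 61.6 − 2×66.1 = 10.8000
denominator: Q₃ − Q₁ = 81.4 − 61.6 = 19.8000
Bowley skewness = 10.8000 / 19.8000 ≈ 0.545

0.545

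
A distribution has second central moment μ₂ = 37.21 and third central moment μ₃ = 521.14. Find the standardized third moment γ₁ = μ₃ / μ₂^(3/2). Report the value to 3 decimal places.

σ = √μ₂ = √37.21 = 6.10000
σ³ = μ₂^(3/2) = 226.98100
γ₁ = μ₃/σ³ = 521.14 / 226.98100 ≈ 2.296

2.296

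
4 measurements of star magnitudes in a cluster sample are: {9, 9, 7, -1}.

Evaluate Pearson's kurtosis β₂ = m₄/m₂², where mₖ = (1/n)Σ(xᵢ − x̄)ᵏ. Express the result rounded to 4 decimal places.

2.2180

x̄ = 6.0000
Σ(xᵢ − x̄)² = 68.0000 ⇒ m₂ = 17.00000
Σ(xᵢ − x̄)⁴ = 2564.0000 ⇒ m₄ = 641.00000
m₂² = 289.00000
β₂ = m₄/m₂² = 641.00000 / 289.00000 ≈ 2.2180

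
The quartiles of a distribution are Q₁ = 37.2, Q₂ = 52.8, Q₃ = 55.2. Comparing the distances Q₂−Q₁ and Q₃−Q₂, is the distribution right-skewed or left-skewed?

Q₂ − Q₁ = 15.6;  Q₃ − Q₂ = 2.4
Q₂ − Q₁ > Q₃ − Q₂ ⇒ the lower half is more spread out ⇒ left-skewed.

left-skewed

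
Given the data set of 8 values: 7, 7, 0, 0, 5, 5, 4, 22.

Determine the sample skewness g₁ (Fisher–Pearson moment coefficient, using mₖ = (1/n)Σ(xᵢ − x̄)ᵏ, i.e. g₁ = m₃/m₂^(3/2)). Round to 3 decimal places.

x̄ = (7 + 7 + 0 + 0 + 5 + 5 + 4 + 22) / 8 = 6.2500
deviations (xᵢ − x̄): 0.7500, 0.7500, -6.2500, -6.2500, -1.2500, -1.2500, -2.2500, 15.7500
Σ(xᵢ − x̄)² = 335.5000 ⇒ m₂ = 335.5000/8 = 41.93750
Σ(xᵢ − x̄)³ = 3404.2500 ⇒ m₃ = 3404.2500/8 = 425.53125
m₂^(3/2) = 41.93750^(1.5) = 271.58377
g₁ = m₃ / m₂^(3/2) = 425.53125 / 271.58377 ≈ 1.567

1.567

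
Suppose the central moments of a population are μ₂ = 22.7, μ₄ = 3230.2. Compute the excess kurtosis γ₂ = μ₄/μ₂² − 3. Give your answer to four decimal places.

μ₂² = 22.7² = 515.29000
μ₄/μ₂² = 3230.2 / 515.29000 = 6.26870
γ₂ = 6.26870 − 3 ≈ 3.2687

3.2687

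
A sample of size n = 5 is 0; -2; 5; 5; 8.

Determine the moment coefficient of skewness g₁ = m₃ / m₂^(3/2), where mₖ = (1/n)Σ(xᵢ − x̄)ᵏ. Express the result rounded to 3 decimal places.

x̄ = (0 - 2 + 5 + 5 + 8) / 5 = 3.2000
deviations (xᵢ − x̄): -3.2000, -5.2000, 1.8000, 1.8000, 4.8000
Σ(xᵢ − x̄)² = 66.8000 ⇒ m₂ = 66.8000/5 = 13.36000
Σ(xᵢ − x̄)³ = -51.1200 ⇒ m₃ = -51.1200/5 = -10.22400
m₂^(3/2) = 13.36000^(1.5) = 48.83258
g₁ = m₃ / m₂^(3/2) = -10.22400 / 48.83258 ≈ -0.209

-0.209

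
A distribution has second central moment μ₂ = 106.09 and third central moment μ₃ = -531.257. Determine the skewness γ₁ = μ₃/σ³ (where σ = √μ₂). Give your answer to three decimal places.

σ = √μ₂ = √106.09 = 10.30000
σ³ = μ₂^(3/2) = 1092.72700
γ₁ = μ₃/σ³ = -531.257 / 1092.72700 ≈ -0.486

-0.486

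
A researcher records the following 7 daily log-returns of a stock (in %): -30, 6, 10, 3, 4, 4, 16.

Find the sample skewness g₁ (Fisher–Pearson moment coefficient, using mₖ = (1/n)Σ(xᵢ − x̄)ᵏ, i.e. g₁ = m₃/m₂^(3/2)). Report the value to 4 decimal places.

x̄ = (-30 + 6 + 10 + 3 + 4 + 4 + 16) / 7 = 1.8571
deviations (xᵢ − x̄): -31.8571, 4.1429, 8.1429, 1.1429, 2.1429, 2.1429, 14.1429
Σ(xᵢ − x̄)² = 1308.8571 ⇒ m₂ = 1308.8571/7 = 186.97959
Σ(xᵢ − x̄)³ = -28870.0408 ⇒ m₃ = -28870.0408/7 = -4124.29155
m₂^(3/2) = 186.97959^(1.5) = 2556.76794
g₁ = m₃ / m₂^(3/2) = -4124.29155 / 2556.76794 ≈ -1.6131

-1.6131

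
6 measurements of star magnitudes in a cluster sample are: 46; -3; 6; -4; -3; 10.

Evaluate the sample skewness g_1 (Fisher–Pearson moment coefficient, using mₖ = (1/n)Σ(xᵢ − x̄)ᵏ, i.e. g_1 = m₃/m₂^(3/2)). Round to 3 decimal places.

x̄ = (46 - 3 + 6 - 4 - 3 + 10) / 6 = 8.6667
deviations (xᵢ − x̄): 37.3333, -11.6667, -2.6667, -12.6667, -11.6667, 1.3333
Σ(xᵢ − x̄)² = 1835.3333 ⇒ m₂ = 1835.3333/6 = 305.88889
Σ(xᵢ − x̄)³ = 46809.5556 ⇒ m₃ = 46809.5556/6 = 7801.59259
m₂^(3/2) = 305.88889^(1.5) = 5349.89863
g_1 = m₃ / m₂^(3/2) = 7801.59259 / 5349.89863 ≈ 1.458

1.458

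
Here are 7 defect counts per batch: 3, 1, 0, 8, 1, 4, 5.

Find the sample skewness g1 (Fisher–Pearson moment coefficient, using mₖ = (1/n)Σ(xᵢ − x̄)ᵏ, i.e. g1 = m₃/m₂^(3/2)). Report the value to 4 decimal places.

x̄ = (3 + 1 + 0 + 8 + 1 + 4 + 5) / 7 = 3.1429
deviations (xᵢ − x̄): -0.1429, -2.1429, -3.1429, 4.8571, -2.1429, 0.8571, 1.8571
Σ(xᵢ − x̄)² = 46.8571 ⇒ m₂ = 46.8571/7 = 6.69388
Σ(xᵢ − x̄)³ = 70.8980 ⇒ m₃ = 70.8980/7 = 10.12828
m₂^(3/2) = 6.69388^(1.5) = 17.31875
g1 = m₃ / m₂^(3/2) = 10.12828 / 17.31875 ≈ 0.5848

0.5848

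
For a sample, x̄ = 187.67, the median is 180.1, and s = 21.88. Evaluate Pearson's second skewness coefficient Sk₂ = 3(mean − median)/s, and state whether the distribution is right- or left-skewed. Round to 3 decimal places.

1.038, right-skewed

Sk₂ = 3(187.67 − 180.1) / 21.88 = 3 × 7.5700 / 21.88
    = 22.7100 / 21.88 ≈ 1.038
Sk₂ > 0 ⇒ mean > median ⇒ right-skewed (positive skew).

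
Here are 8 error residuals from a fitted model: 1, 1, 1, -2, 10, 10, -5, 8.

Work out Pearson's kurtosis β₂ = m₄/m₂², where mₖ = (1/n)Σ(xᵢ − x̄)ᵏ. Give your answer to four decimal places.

x̄ = 3.0000
Σ(xᵢ − x̄)² = 224.0000 ⇒ m₂ = 28.00000
Σ(xᵢ − x̄)⁴ = 10196.0000 ⇒ m₄ = 1274.50000
m₂² = 784.00000
β₂ = m₄/m₂² = 1274.50000 / 784.00000 ≈ 1.6256

1.6256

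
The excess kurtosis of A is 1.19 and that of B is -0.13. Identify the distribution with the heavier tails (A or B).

Higher excess kurtosis ⇒ heavier tails relative to the normal distribution.
1.19 vs -0.13: the larger is 1.19, so A has heavier tails. (A is leptokurtic — heavier-than-normal tails; the other is platykurtic.)

A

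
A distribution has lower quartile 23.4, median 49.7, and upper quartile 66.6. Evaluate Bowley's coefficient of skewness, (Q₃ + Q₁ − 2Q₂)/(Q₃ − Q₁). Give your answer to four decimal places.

-0.2176

numerator: Q₃ + Q₁ − 2Q₂ = 66.6 + 23.4 − 2×49.7 = -9.4000
denominator: Q₃ − Q₁ = 66.6 − 23.4 = 43.2000
Bowley skewness = -9.4000 / 43.2000 ≈ -0.2176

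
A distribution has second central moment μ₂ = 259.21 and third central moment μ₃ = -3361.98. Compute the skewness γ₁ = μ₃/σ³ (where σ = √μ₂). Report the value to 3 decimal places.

σ = √μ₂ = √259.21 = 16.10000
σ³ = μ₂^(3/2) = 4173.28100
γ₁ = μ₃/σ³ = -3361.98 / 4173.28100 ≈ -0.806

-0.806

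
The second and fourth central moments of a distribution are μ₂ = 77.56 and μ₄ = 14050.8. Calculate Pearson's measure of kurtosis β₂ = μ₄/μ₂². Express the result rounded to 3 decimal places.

2.336

μ₂² = 77.56² = 6015.55360
μ₄/μ₂² = 14050.8 / 6015.55360 = 2.33575
β₂ ≈ 2.336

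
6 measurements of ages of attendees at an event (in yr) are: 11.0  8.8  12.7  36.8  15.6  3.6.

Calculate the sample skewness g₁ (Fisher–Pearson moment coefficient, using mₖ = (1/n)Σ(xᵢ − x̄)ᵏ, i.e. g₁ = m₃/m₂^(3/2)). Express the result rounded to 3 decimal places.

1.295

x̄ = (11.0 + 8.8 + 12.7 + 36.8 + 15.6 + 3.6) / 6 = 14.7500
deviations (xᵢ − x̄): -3.7500, -5.9500, -2.0500, 22.0500, 0.8500, -11.1500
Σ(xᵢ − x̄)² = 664.9150 ⇒ m₂ = 664.9150/6 = 110.81917
Σ(xᵢ − x̄)³ = 9063.1890 ⇒ m₃ = 9063.1890/6 = 1510.53150
m₂^(3/2) = 110.81917^(1.5) = 1166.60093
g₁ = m₃ / m₂^(3/2) = 1510.53150 / 1166.60093 ≈ 1.295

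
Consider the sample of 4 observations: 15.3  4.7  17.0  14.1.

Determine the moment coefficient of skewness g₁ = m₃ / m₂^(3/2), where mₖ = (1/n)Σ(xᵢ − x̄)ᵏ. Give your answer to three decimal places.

-0.994

x̄ = (15.3 + 4.7 + 17.0 + 14.1) / 4 = 12.7750
deviations (xᵢ − x̄): 2.5250, -8.0750, 4.2250, 1.3250
Σ(xᵢ − x̄)² = 91.1875 ⇒ m₂ = 91.1875/4 = 22.79687
Σ(xᵢ − x̄)³ = -432.6919 ⇒ m₃ = -432.6919/4 = -108.17297
m₂^(3/2) = 22.79687^(1.5) = 108.84613
g₁ = m₃ / m₂^(3/2) = -108.17297 / 108.84613 ≈ -0.994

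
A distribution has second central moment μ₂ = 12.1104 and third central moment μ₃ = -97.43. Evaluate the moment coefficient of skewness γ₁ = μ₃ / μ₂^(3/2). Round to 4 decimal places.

σ = √μ₂ = √12.1104 = 3.48000
σ³ = μ₂^(3/2) = 42.14419
γ₁ = μ₃/σ³ = -97.43 / 42.14419 ≈ -2.3118

-2.3118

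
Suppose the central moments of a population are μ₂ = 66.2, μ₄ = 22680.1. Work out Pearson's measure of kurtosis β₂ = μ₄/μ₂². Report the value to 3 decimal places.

5.175

μ₂² = 66.2² = 4382.44000
μ₄/μ₂² = 22680.1 / 4382.44000 = 5.17522
β₂ ≈ 5.175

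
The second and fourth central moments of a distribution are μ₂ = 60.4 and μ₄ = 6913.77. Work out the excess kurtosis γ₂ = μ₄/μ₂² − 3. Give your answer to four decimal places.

μ₂² = 60.4² = 3648.16000
μ₄/μ₂² = 6913.77 / 3648.16000 = 1.89514
γ₂ = 1.89514 − 3 ≈ -1.1049

-1.1049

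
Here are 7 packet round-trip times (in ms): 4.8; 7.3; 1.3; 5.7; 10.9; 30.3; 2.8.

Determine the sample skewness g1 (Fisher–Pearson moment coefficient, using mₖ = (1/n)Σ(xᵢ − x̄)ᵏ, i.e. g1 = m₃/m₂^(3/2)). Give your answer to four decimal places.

1.6460

x̄ = (4.8 + 7.3 + 1.3 + 5.7 + 10.9 + 30.3 + 2.8) / 7 = 9.0143
deviations (xᵢ − x̄): -4.2143, -1.7143, -7.7143, -3.3143, 1.8857, 21.2857, -6.2143
Σ(xᵢ − x̄)² = 586.4486 ⇒ m₂ = 586.4486/7 = 83.77837
Σ(xᵢ − x̄)³ = 8835.5235 ⇒ m₃ = 8835.5235/7 = 1262.21764
m₂^(3/2) = 83.77837^(1.5) = 766.82778
g1 = m₃ / m₂^(3/2) = 1262.21764 / 766.82778 ≈ 1.6460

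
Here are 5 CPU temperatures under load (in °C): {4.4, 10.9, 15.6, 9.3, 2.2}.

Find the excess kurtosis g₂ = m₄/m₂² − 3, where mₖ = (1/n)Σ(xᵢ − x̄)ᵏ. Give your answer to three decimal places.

-1.272

x̄ = 8.4800
Σ(xᵢ − x̄)² = 113.3080 ⇒ m₂ = 22.66160
Σ(xᵢ − x̄)⁴ = 4437.1618 ⇒ m₄ = 887.43235
m₂² = 513.54811
g₂ = m₄/m₂² − 3 = 1.72804 − 3 ≈ -1.272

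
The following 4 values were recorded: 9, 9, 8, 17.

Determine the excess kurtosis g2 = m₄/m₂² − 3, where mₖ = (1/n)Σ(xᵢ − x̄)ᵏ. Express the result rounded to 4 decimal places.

-0.6973

x̄ = 10.7500
Σ(xᵢ − x̄)² = 52.7500 ⇒ m₂ = 13.18750
Σ(xᵢ − x̄)⁴ = 1601.8281 ⇒ m₄ = 400.45703
m₂² = 173.91016
g2 = m₄/m₂² − 3 = 2.30267 − 3 ≈ -0.6973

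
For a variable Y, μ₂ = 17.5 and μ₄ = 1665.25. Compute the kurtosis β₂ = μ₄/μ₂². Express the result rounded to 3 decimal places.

5.438

μ₂² = 17.5² = 306.25000
μ₄/μ₂² = 1665.25 / 306.25000 = 5.43755
β₂ ≈ 5.438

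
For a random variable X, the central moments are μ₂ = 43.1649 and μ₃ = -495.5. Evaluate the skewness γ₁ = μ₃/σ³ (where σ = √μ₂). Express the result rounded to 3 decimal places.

σ = √μ₂ = √43.1649 = 6.57000
σ³ = μ₂^(3/2) = 283.59339
γ₁ = μ₃/σ³ = -495.5 / 283.59339 ≈ -1.747

-1.747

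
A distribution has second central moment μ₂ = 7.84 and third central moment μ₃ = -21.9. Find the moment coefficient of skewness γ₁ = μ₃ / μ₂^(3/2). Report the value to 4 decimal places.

-0.9976

σ = √μ₂ = √7.84 = 2.80000
σ³ = μ₂^(3/2) = 21.95200
γ₁ = μ₃/σ³ = -21.9 / 21.95200 ≈ -0.9976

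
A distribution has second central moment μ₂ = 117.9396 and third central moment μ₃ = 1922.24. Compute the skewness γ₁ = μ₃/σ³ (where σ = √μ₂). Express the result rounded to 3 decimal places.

1.501

σ = √μ₂ = √117.9396 = 10.86000
σ³ = μ₂^(3/2) = 1280.82406
γ₁ = μ₃/σ³ = 1922.24 / 1280.82406 ≈ 1.501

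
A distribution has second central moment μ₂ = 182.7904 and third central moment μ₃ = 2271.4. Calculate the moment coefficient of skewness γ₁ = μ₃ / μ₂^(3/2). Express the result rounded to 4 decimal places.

0.9191

σ = √μ₂ = √182.7904 = 13.52000
σ³ = μ₂^(3/2) = 2471.32621
γ₁ = μ₃/σ³ = 2271.4 / 2471.32621 ≈ 0.9191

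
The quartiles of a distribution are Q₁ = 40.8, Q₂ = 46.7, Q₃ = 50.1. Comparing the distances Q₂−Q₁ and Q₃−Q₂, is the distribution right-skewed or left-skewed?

left-skewed

Q₂ − Q₁ = 5.9;  Q₃ − Q₂ = 3.4
Q₂ − Q₁ > Q₃ − Q₂ ⇒ the lower half is more spread out ⇒ left-skewed.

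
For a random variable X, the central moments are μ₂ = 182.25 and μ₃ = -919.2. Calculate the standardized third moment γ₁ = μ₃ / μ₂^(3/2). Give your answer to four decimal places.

σ = √μ₂ = √182.25 = 13.50000
σ³ = μ₂^(3/2) = 2460.37500
γ₁ = μ₃/σ³ = -919.2 / 2460.37500 ≈ -0.3736

-0.3736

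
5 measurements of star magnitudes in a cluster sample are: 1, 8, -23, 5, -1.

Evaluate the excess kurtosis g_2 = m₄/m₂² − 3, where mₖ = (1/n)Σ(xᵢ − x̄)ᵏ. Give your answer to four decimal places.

x̄ = -2.0000
Σ(xᵢ − x̄)² = 600.0000 ⇒ m₂ = 120.00000
Σ(xᵢ − x̄)⁴ = 206964.0000 ⇒ m₄ = 41392.80000
m₂² = 14400.00000
g_2 = m₄/m₂² − 3 = 2.87450 − 3 ≈ -0.1255

-0.1255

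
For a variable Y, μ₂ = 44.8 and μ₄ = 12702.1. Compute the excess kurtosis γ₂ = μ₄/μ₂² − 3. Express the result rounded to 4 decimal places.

μ₂² = 44.8² = 2007.04000
μ₄/μ₂² = 12702.1 / 2007.04000 = 6.32877
γ₂ = 6.32877 − 3 ≈ 3.3288

3.3288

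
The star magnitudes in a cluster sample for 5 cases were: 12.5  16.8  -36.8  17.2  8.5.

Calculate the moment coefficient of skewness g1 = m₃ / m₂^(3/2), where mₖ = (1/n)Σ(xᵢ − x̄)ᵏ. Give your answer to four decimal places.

-1.4125

x̄ = (12.5 + 16.8 - 36.8 + 17.2 + 8.5) / 5 = 3.6400
deviations (xᵢ − x̄): 8.8600, 13.1600, -40.4400, 13.5600, 4.8600
Σ(xᵢ − x̄)² = 2094.5720 ⇒ m₂ = 2094.5720/5 = 418.91440
Σ(xᵢ − x̄)³ = -60552.5710 ⇒ m₃ = -60552.5710/5 = -12110.51419
m₂^(3/2) = 418.91440^(1.5) = 8574.08795
g1 = m₃ / m₂^(3/2) = -12110.51419 / 8574.08795 ≈ -1.4125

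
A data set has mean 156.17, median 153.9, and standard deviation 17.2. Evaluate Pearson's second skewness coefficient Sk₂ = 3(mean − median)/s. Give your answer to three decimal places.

0.396

Sk₂ = 3(156.17 − 153.9) / 17.2 = 3 × 2.2700 / 17.2
    = 6.8100 / 17.2 ≈ 0.396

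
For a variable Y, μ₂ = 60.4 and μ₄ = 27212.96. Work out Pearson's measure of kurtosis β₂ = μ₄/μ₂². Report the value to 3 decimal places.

7.459

μ₂² = 60.4² = 3648.16000
μ₄/μ₂² = 27212.96 / 3648.16000 = 7.45937
β₂ ≈ 7.459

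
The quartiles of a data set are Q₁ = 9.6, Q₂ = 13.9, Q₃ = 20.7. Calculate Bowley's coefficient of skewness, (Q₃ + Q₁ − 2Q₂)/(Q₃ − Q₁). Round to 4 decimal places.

0.2252

numerator: Q₃ + Q₁ − 2Q₂ = 20.7 + 9.6 − 2×13.9 = 2.5000
denominator: Q₃ − Q₁ = 20.7 − 9.6 = 11.1000
Bowley skewness = 2.5000 / 11.1000 ≈ 0.2252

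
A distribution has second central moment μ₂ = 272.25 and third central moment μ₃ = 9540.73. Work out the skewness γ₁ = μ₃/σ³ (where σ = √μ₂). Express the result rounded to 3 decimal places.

σ = √μ₂ = √272.25 = 16.50000
σ³ = μ₂^(3/2) = 4492.12500
γ₁ = μ₃/σ³ = 9540.73 / 4492.12500 ≈ 2.124

2.124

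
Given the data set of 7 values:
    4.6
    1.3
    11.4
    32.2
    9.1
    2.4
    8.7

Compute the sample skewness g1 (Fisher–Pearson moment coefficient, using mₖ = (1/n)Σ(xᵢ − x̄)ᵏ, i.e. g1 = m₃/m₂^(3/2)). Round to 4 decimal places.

1.5250

x̄ = (4.6 + 1.3 + 11.4 + 32.2 + 9.1 + 2.4 + 8.7) / 7 = 9.9571
deviations (xᵢ − x̄): -5.3571, -8.6571, 1.4429, 22.2429, -0.8571, -7.5571, -1.2571
Σ(xᵢ − x̄)² = 659.8971 ⇒ m₂ = 659.8971/7 = 94.27102
Σ(xᵢ − x̄)³ = 9770.7675 ⇒ m₃ = 9770.7675/7 = 1395.82392
m₂^(3/2) = 94.27102^(1.5) = 915.30811
g1 = m₃ / m₂^(3/2) = 1395.82392 / 915.30811 ≈ 1.5250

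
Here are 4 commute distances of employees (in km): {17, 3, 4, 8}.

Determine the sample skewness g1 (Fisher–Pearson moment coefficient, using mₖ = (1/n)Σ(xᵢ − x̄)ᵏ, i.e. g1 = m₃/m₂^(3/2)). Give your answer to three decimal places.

x̄ = (17 + 3 + 4 + 8) / 4 = 8.0000
deviations (xᵢ − x̄): 9.0000, -5.0000, -4.0000, 0.0000
Σ(xᵢ − x̄)² = 122.0000 ⇒ m₂ = 122.0000/4 = 30.50000
Σ(xᵢ − x̄)³ = 540.0000 ⇒ m₃ = 540.0000/4 = 135.00000
m₂^(3/2) = 30.50000^(1.5) = 168.44176
g1 = m₃ / m₂^(3/2) = 135.00000 / 168.44176 ≈ 0.801

0.801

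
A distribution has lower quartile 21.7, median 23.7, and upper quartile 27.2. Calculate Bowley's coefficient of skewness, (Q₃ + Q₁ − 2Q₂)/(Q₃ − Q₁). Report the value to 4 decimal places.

0.2727

numerator: Q₃ + Q₁ − 2Q₂ = 27.2 + 21.7 − 2×23.7 = 1.5000
denominator: Q₃ − Q₁ = 27.2 − 21.7 = 5.5000
Bowley skewness = 1.5000 / 5.5000 ≈ 0.2727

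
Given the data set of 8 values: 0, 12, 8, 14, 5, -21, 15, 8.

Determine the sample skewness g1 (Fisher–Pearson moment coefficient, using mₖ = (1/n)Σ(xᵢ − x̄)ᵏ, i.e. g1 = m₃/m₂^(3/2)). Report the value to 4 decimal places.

-1.5416

x̄ = (0 + 12 + 8 + 14 + 5 - 21 + 15 + 8) / 8 = 5.1250
deviations (xᵢ − x̄): -5.1250, 6.8750, 2.8750, 8.8750, -0.1250, -26.1250, 9.8750, 2.8750
Σ(xᵢ − x̄)² = 948.8750 ⇒ m₂ = 948.8750/8 = 118.60938
Σ(xᵢ − x̄)³ = -15930.8438 ⇒ m₃ = -15930.8438/8 = -1991.35547
m₂^(3/2) = 118.60938^(1.5) = 1291.75017
g1 = m₃ / m₂^(3/2) = -1991.35547 / 1291.75017 ≈ -1.5416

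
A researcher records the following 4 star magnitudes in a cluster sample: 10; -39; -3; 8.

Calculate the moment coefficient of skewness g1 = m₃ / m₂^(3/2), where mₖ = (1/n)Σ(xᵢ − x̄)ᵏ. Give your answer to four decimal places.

x̄ = (10 - 39 - 3 + 8) / 4 = -6.0000
deviations (xᵢ − x̄): 16.0000, -33.0000, 3.0000, 14.0000
Σ(xᵢ − x̄)² = 1550.0000 ⇒ m₂ = 1550.0000/4 = 387.50000
Σ(xᵢ − x̄)³ = -29070.0000 ⇒ m₃ = -29070.0000/4 = -7267.50000
m₂^(3/2) = 387.50000^(1.5) = 7627.94513
g1 = m₃ / m₂^(3/2) = -7267.50000 / 7627.94513 ≈ -0.9527

-0.9527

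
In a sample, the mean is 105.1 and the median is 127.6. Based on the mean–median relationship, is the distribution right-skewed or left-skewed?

mean − median = 105.1 − 127.6 = -22.5
mean < median ⇒ the longer tail is on the left ⇒ left-skewed (negatively skewed).

left-skewed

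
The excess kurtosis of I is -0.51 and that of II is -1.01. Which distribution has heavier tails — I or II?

Higher excess kurtosis ⇒ heavier tails relative to the normal distribution.
-0.51 vs -1.01: the larger is -0.51, so I has heavier tails.

I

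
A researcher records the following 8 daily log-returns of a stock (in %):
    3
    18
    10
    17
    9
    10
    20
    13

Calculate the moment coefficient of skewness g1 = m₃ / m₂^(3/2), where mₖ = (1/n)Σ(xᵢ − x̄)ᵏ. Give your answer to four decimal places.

x̄ = (3 + 18 + 10 + 17 + 9 + 10 + 20 + 13) / 8 = 12.5000
deviations (xᵢ − x̄): -9.5000, 5.5000, -2.5000, 4.5000, -3.5000, -2.5000, 7.5000, 0.5000
Σ(xᵢ − x̄)² = 222.0000 ⇒ m₂ = 222.0000/8 = 27.75000
Σ(xᵢ − x̄)³ = -252.0000 ⇒ m₃ = -252.0000/8 = -31.50000
m₂^(3/2) = 27.75000^(1.5) = 146.18220
g1 = m₃ / m₂^(3/2) = -31.50000 / 146.18220 ≈ -0.2155

-0.2155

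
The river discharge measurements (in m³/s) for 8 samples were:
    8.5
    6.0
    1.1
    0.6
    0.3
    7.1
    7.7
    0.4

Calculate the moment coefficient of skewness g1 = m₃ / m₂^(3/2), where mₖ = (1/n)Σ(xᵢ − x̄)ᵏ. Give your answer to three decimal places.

x̄ = (8.5 + 6.0 + 1.1 + 0.6 + 0.3 + 7.1 + 7.7 + 0.4) / 8 = 3.9625
deviations (xᵢ − x̄): 4.5375, 2.0375, -2.8625, -3.3625, -3.6625, 3.1375, 3.7375, -3.5625
Σ(xᵢ − x̄)² = 94.1588 ⇒ m₂ = 94.1588/8 = 11.76984
Σ(xᵢ − x̄)³ = 29.1603 ⇒ m₃ = 29.1603/8 = 3.64504
m₂^(3/2) = 11.76984^(1.5) = 40.37905
g1 = m₃ / m₂^(3/2) = 3.64504 / 40.37905 ≈ 0.090

0.090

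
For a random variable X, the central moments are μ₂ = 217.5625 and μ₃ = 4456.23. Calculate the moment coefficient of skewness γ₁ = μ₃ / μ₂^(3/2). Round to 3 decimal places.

1.389

σ = √μ₂ = √217.5625 = 14.75000
σ³ = μ₂^(3/2) = 3209.04688
γ₁ = μ₃/σ³ = 4456.23 / 3209.04688 ≈ 1.389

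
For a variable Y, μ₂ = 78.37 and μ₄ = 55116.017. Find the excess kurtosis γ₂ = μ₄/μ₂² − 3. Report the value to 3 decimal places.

μ₂² = 78.37² = 6141.85690
μ₄/μ₂² = 55116.017 / 6141.85690 = 8.97384
γ₂ = 8.97384 − 3 ≈ 5.974

5.974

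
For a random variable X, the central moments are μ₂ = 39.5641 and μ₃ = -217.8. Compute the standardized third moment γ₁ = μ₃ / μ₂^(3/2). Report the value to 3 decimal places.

-0.875

σ = √μ₂ = √39.5641 = 6.29000
σ³ = μ₂^(3/2) = 248.85819
γ₁ = μ₃/σ³ = -217.8 / 248.85819 ≈ -0.875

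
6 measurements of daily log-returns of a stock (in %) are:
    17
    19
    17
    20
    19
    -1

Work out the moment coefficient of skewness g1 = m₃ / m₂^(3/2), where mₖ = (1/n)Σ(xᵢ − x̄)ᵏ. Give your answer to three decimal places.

-1.700

x̄ = (17 + 19 + 17 + 20 + 19 - 1) / 6 = 15.1667
deviations (xᵢ − x̄): 1.8333, 3.8333, 1.8333, 4.8333, 3.8333, -16.1667
Σ(xᵢ − x̄)² = 320.8333 ⇒ m₂ = 320.8333/6 = 53.47222
Σ(xᵢ − x̄)³ = -3987.4444 ⇒ m₃ = -3987.4444/6 = -664.57407
m₂^(3/2) = 53.47222^(1.5) = 391.01404
g1 = m₃ / m₂^(3/2) = -664.57407 / 391.01404 ≈ -1.700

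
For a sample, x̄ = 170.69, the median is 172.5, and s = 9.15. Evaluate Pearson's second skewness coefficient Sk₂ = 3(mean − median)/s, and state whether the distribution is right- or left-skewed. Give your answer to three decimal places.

Sk₂ = 3(170.69 − 172.5) / 9.15 = 3 × -1.8100 / 9.15
    = -5.4300 / 9.15 ≈ -0.593
Sk₂ < 0 ⇒ mean < median ⇒ left-skewed (negative skew).

-0.593, left-skewed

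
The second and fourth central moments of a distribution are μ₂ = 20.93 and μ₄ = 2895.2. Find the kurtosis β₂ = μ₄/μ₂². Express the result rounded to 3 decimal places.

μ₂² = 20.93² = 438.06490
μ₄/μ₂² = 2895.2 / 438.06490 = 6.60907
β₂ ≈ 6.609

6.609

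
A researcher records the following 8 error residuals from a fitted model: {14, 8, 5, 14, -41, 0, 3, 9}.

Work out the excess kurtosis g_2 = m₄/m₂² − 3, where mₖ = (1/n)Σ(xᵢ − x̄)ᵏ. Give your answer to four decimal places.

2.3162

x̄ = 1.5000
Σ(xᵢ − x̄)² = 2234.0000 ⇒ m₂ = 279.25000
Σ(xᵢ − x̄)⁴ = 3316476.5000 ⇒ m₄ = 414559.56250
m₂² = 77980.56250
g_2 = m₄/m₂² − 3 = 5.31619 − 3 ≈ 2.3162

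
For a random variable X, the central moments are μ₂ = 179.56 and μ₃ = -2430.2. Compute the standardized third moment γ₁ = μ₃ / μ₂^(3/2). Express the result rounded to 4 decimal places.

σ = √μ₂ = √179.56 = 13.40000
σ³ = μ₂^(3/2) = 2406.10400
γ₁ = μ₃/σ³ = -2430.2 / 2406.10400 ≈ -1.0100

-1.0100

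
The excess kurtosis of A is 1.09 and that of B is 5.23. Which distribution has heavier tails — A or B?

Higher excess kurtosis ⇒ heavier tails relative to the normal distribution.
1.09 vs 5.23: the larger is 5.23, so B has heavier tails.

B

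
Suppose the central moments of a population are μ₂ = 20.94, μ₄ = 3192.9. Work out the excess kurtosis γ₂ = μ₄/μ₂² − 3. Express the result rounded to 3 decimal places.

μ₂² = 20.94² = 438.48360
μ₄/μ₂² = 3192.9 / 438.48360 = 7.28169
γ₂ = 7.28169 − 3 ≈ 4.282

4.282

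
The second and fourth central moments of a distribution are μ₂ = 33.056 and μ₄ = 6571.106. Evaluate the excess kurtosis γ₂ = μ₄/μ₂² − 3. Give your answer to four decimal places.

3.0136

μ₂² = 33.056² = 1092.69914
μ₄/μ₂² = 6571.106 / 1092.69914 = 6.01365
γ₂ = 6.01365 − 3 ≈ 3.0136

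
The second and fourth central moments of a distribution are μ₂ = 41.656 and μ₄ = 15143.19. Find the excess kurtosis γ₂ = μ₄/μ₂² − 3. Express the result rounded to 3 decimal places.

μ₂² = 41.656² = 1735.22234
μ₄/μ₂² = 15143.19 / 1735.22234 = 8.72695
γ₂ = 8.72695 − 3 ≈ 5.727

5.727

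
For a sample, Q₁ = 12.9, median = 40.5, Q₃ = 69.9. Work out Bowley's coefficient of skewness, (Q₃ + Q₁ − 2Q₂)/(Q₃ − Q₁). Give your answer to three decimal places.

0.032

numerator: Q₃ + Q₁ − 2Q₂ = 69.9 + 12.9 − 2×40.5 = 1.8000
denominator: Q₃ − Q₁ = 69.9 − 12.9 = 57.0000
Bowley skewness = 1.8000 / 57.0000 ≈ 0.032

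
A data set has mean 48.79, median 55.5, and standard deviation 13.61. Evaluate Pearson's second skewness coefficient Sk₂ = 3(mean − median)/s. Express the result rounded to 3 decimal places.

Sk₂ = 3(48.79 − 55.5) / 13.61 = 3 × -6.7100 / 13.61
    = -20.1300 / 13.61 ≈ -1.479

-1.479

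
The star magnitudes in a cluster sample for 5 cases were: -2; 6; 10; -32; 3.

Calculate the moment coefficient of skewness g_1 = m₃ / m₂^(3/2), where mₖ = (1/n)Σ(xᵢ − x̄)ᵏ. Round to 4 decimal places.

-1.2540

x̄ = (-2 + 6 + 10 - 32 + 3) / 5 = -3.0000
deviations (xᵢ − x̄): 1.0000, 9.0000, 13.0000, -29.0000, 6.0000
Σ(xᵢ − x̄)² = 1128.0000 ⇒ m₂ = 1128.0000/5 = 225.60000
Σ(xᵢ − x̄)³ = -21246.0000 ⇒ m₃ = -21246.0000/5 = -4249.20000
m₂^(3/2) = 225.60000^(1.5) = 3388.50900
g_1 = m₃ / m₂^(3/2) = -4249.20000 / 3388.50900 ≈ -1.2540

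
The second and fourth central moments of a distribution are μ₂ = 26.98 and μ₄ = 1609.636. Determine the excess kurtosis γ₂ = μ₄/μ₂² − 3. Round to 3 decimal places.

-0.789

μ₂² = 26.98² = 727.92040
μ₄/μ₂² = 1609.636 / 727.92040 = 2.21128
γ₂ = 2.21128 − 3 ≈ -0.789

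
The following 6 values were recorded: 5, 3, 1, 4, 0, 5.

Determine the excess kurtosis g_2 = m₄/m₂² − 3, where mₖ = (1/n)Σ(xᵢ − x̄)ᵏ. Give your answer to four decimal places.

-1.3884

x̄ = 3.0000
Σ(xᵢ − x̄)² = 22.0000 ⇒ m₂ = 3.66667
Σ(xᵢ − x̄)⁴ = 130.0000 ⇒ m₄ = 21.66667
m₂² = 13.44444
g_2 = m₄/m₂² − 3 = 1.61157 − 3 ≈ -1.3884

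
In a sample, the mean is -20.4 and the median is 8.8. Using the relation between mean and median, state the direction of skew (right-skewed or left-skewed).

mean − median = -20.4 − 8.8 = -29.2
mean < median ⇒ the longer tail is on the left ⇒ left-skewed (negatively skewed).

left-skewed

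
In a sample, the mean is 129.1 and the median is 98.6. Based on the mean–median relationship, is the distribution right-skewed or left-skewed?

mean − median = 129.1 − 98.6 = 30.5
mean > median ⇒ the longer tail is on the right ⇒ right-skewed (positively skewed).

right-skewed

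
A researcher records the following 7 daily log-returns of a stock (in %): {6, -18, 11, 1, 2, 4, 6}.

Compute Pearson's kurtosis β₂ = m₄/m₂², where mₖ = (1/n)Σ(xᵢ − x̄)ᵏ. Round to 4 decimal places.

x̄ = 1.7143
Σ(xᵢ − x̄)² = 517.4286 ⇒ m₂ = 73.91837
Σ(xᵢ − x̄)⁴ = 159188.1458 ⇒ m₄ = 22741.16368
m₂² = 5463.92503
β₂ = m₄/m₂² = 22741.16368 / 5463.92503 ≈ 4.1621

4.1621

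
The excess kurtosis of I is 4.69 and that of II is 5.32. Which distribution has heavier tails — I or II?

Higher excess kurtosis ⇒ heavier tails relative to the normal distribution.
4.69 vs 5.32: the larger is 5.32, so II has heavier tails.

II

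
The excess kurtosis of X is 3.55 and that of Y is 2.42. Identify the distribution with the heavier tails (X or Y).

Higher excess kurtosis ⇒ heavier tails relative to the normal distribution.
3.55 vs 2.42: the larger is 3.55, so X has heavier tails.

X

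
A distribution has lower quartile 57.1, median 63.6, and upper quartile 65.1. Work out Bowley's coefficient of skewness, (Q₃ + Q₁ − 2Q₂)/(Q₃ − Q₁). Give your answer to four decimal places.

numerator: Q₃ + Q₁ − 2Q₂ = 65.1 + 57.1 − 2×63.6 = -5.0000
denominator: Q₃ − Q₁ = 65.1 − 57.1 = 8.0000
Bowley skewness = -5.0000 / 8.0000 ≈ -0.6250

-0.6250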